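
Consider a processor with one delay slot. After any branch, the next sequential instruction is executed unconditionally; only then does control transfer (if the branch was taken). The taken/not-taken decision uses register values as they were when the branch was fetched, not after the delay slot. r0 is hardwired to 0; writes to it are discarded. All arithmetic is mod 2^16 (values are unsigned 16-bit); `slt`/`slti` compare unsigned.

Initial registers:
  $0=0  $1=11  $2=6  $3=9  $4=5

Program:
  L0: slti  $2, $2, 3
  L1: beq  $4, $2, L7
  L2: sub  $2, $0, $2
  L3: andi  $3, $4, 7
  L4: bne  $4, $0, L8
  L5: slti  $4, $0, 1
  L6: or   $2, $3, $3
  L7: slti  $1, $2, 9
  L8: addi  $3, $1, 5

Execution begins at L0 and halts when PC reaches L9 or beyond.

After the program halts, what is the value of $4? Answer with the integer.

1

PC=0  slti  $2, $2, 3        | $0=0 $1=11 $2=0 $3=9 $4=5
PC=1  beq  $4, $2, L7        | $0=0 $1=11 $2=0 $3=9 $4=5  [not taken]
PC=2  sub  $2, $0, $2        | $0=0 $1=11 $2=0 $3=9 $4=5
PC=3  andi  $3, $4, 7        | $0=0 $1=11 $2=0 $3=5 $4=5
PC=4  bne  $4, $0, L8        | $0=0 $1=11 $2=0 $3=5 $4=5  [TAKEN]
PC=5  slti  $4, $0, 1        | $0=0 $1=11 $2=0 $3=5 $4=1
PC=8  addi  $3, $1, 5        | $0=0 $1=11 $2=0 $3=16 $4=1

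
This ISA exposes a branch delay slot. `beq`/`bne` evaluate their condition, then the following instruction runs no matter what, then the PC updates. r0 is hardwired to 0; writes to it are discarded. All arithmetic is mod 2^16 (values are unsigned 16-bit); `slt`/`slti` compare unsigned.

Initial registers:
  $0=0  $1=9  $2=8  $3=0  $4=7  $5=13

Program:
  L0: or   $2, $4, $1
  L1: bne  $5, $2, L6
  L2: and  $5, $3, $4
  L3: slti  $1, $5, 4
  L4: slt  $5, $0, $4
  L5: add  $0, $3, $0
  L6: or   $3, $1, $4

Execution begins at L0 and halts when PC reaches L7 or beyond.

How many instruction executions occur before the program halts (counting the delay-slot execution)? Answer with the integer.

[0] or   $2, $4, $1  →  {$0:0, $1:9, $2:15, $3:0, $4:7, $5:13}
[1] bne  $5, $2, L6  →  {$0:0, $1:9, $2:15, $3:0, $4:7, $5:13}  ⟨branch taken⟩
[2] and  $5, $3, $4  →  {$0:0, $1:9, $2:15, $3:0, $4:7, $5:0}
[6] or   $3, $1, $4  →  {$0:0, $1:9, $2:15, $3:15, $4:7, $5:0}

4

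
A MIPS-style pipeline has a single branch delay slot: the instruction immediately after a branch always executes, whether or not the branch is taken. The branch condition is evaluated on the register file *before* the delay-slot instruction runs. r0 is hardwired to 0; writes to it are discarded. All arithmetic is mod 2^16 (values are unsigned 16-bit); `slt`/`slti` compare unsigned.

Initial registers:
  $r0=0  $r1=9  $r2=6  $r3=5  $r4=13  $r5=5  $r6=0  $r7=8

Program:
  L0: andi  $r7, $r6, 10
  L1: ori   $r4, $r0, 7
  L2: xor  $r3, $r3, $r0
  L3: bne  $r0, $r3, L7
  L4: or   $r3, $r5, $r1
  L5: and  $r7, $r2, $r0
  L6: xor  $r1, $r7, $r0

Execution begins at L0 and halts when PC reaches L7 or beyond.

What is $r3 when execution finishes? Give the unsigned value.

13

  step pc=0: andi  $r7, $r6, 10  regs=(0,9,6,5,13,5,0,0)
  step pc=1: ori   $r4, $r0, 7  regs=(0,9,6,5,7,5,0,0)
  step pc=2: xor  $r3, $r3, $r0  regs=(0,9,6,5,7,5,0,0)
  step pc=3: bne  $r0, $r3, L7  cond=T  regs=(0,9,6,5,7,5,0,0)
  step pc=4: or   $r3, $r5, $r1  regs=(0,9,6,13,7,5,0,0)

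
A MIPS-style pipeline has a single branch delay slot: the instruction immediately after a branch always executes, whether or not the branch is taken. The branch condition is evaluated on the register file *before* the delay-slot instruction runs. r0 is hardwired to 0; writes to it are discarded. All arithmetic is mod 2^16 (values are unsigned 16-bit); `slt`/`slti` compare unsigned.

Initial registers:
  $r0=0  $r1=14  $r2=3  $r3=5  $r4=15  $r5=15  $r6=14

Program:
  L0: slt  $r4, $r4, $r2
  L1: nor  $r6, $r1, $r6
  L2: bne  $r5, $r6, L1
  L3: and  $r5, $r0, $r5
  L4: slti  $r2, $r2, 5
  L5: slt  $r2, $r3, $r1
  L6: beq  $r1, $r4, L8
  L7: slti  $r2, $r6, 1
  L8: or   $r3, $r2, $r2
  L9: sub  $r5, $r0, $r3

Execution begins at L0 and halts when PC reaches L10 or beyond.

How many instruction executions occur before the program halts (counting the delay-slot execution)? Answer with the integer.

#0 slt  $r4, $r4, $r2 ; 0/14/3/5/0/15/14
#1 nor  $r6, $r1, $r6 ; 0/14/3/5/0/15/65521
#2 bne  $r5, $r6, L1 ; 0/14/3/5/0/15/65521 ; →target
#3 and  $r5, $r0, $r5 ; 0/14/3/5/0/0/65521
#1 nor  $r6, $r1, $r6 ; 0/14/3/5/0/0/0
#2 bne  $r5, $r6, L1 ; 0/14/3/5/0/0/0 ; →fallthru
#3 and  $r5, $r0, $r5 ; 0/14/3/5/0/0/0
#4 slti  $r2, $r2, 5 ; 0/14/1/5/0/0/0
#5 slt  $r2, $r3, $r1 ; 0/14/1/5/0/0/0
#6 beq  $r1, $r4, L8 ; 0/14/1/5/0/0/0 ; →fallthru
#7 slti  $r2, $r6, 1 ; 0/14/1/5/0/0/0
#8 or   $r3, $r2, $r2 ; 0/14/1/1/0/0/0
#9 sub  $r5, $r0, $r3 ; 0/14/1/1/0/65535/0

13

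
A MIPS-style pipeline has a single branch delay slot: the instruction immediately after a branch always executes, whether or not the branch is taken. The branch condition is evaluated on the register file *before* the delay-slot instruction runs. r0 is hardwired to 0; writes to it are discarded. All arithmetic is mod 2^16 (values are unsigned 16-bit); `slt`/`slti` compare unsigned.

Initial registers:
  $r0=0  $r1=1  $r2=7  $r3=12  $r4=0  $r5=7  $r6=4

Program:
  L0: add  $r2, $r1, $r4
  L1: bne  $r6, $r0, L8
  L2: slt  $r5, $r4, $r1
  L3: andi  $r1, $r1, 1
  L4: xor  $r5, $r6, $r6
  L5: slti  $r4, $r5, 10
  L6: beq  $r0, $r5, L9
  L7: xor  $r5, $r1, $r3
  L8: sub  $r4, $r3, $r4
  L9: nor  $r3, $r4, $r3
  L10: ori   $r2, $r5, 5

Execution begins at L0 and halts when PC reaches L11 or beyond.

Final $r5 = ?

1

  step pc=0: add  $r2, $r1, $r4  regs=(0,1,1,12,0,7,4)
  step pc=1: bne  $r6, $r0, L8  cond=T  regs=(0,1,1,12,0,7,4)
  step pc=2: slt  $r5, $r4, $r1  regs=(0,1,1,12,0,1,4)
  step pc=8: sub  $r4, $r3, $r4  regs=(0,1,1,12,12,1,4)
  step pc=9: nor  $r3, $r4, $r3  regs=(0,1,1,65523,12,1,4)
  step pc=10: ori   $r2, $r5, 5  regs=(0,1,5,65523,12,1,4)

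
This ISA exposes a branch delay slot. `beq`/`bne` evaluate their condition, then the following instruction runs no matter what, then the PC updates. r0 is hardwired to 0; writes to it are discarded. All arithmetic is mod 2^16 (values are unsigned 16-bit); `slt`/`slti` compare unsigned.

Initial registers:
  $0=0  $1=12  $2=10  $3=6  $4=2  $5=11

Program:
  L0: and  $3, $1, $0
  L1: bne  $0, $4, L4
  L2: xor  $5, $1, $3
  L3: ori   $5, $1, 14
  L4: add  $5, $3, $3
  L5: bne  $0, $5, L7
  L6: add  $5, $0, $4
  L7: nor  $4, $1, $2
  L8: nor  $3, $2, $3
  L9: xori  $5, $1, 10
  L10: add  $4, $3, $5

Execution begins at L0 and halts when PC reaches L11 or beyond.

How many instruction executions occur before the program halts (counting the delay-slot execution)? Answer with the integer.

PC=0  and  $3, $1, $0        | $0=0 $1=12 $2=10 $3=0 $4=2 $5=11
PC=1  bne  $0, $4, L4        | $0=0 $1=12 $2=10 $3=0 $4=2 $5=11  [TAKEN]
PC=2  xor  $5, $1, $3        | $0=0 $1=12 $2=10 $3=0 $4=2 $5=12
PC=4  add  $5, $3, $3        | $0=0 $1=12 $2=10 $3=0 $4=2 $5=0
PC=5  bne  $0, $5, L7        | $0=0 $1=12 $2=10 $3=0 $4=2 $5=0  [not taken]
PC=6  add  $5, $0, $4        | $0=0 $1=12 $2=10 $3=0 $4=2 $5=2
PC=7  nor  $4, $1, $2        | $0=0 $1=12 $2=10 $3=0 $4=65521 $5=2
PC=8  nor  $3, $2, $3        | $0=0 $1=12 $2=10 $3=65525 $4=65521 $5=2
PC=9  xori  $5, $1, 10       | $0=0 $1=12 $2=10 $3=65525 $4=65521 $5=6
PC=10 add  $4, $3, $5        | $0=0 $1=12 $2=10 $3=65525 $4=65531 $5=6

10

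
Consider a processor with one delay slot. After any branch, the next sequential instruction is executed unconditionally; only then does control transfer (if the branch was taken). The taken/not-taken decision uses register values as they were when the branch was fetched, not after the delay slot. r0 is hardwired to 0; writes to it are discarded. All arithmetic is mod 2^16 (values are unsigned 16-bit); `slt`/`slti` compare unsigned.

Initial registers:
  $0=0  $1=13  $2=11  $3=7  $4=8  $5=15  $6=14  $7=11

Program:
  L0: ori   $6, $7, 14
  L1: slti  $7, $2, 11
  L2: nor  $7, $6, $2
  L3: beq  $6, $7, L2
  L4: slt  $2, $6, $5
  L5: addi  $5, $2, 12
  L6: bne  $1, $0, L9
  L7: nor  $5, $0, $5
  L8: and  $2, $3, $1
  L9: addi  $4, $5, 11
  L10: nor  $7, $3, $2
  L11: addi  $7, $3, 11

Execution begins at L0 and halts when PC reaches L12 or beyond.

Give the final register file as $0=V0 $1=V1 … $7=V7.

$0=0 $1=13 $2=0 $3=7 $4=65534 $5=65523 $6=15 $7=18

[0] ori   $6, $7, 14  →  {$0:0, $1:13, $2:11, $3:7, $4:8, $5:15, $6:15, $7:11}
[1] slti  $7, $2, 11  →  {$0:0, $1:13, $2:11, $3:7, $4:8, $5:15, $6:15, $7:0}
[2] nor  $7, $6, $2  →  {$0:0, $1:13, $2:11, $3:7, $4:8, $5:15, $6:15, $7:65520}
[3] beq  $6, $7, L2  →  {$0:0, $1:13, $2:11, $3:7, $4:8, $5:15, $6:15, $7:65520}  ⟨branch fallthrough⟩
[4] slt  $2, $6, $5  →  {$0:0, $1:13, $2:0, $3:7, $4:8, $5:15, $6:15, $7:65520}
[5] addi  $5, $2, 12  →  {$0:0, $1:13, $2:0, $3:7, $4:8, $5:12, $6:15, $7:65520}
[6] bne  $1, $0, L9  →  {$0:0, $1:13, $2:0, $3:7, $4:8, $5:12, $6:15, $7:65520}  ⟨branch taken⟩
[7] nor  $5, $0, $5  →  {$0:0, $1:13, $2:0, $3:7, $4:8, $5:65523, $6:15, $7:65520}
[9] addi  $4, $5, 11  →  {$0:0, $1:13, $2:0, $3:7, $4:65534, $5:65523, $6:15, $7:65520}
[10] nor  $7, $3, $2  →  {$0:0, $1:13, $2:0, $3:7, $4:65534, $5:65523, $6:15, $7:65528}
[11] addi  $7, $3, 11  →  {$0:0, $1:13, $2:0, $3:7, $4:65534, $5:65523, $6:15, $7:18}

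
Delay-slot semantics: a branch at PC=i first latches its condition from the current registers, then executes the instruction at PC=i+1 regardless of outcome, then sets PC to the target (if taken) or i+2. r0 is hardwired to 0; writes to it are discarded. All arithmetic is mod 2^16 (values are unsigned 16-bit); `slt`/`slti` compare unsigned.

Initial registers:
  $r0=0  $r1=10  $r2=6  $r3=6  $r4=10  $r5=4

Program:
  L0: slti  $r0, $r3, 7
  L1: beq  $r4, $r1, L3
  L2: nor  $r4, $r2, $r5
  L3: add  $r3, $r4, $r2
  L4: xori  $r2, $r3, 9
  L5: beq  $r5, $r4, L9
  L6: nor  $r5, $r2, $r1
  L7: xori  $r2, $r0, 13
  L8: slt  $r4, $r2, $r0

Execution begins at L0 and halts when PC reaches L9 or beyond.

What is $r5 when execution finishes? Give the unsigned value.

1

  step pc=0: slti  $r0, $r3, 7  regs=(0,10,6,6,10,4)
  step pc=1: beq  $r4, $r1, L3  cond=T  regs=(0,10,6,6,10,4)
  step pc=2: nor  $r4, $r2, $r5  regs=(0,10,6,6,65529,4)
  step pc=3: add  $r3, $r4, $r2  regs=(0,10,6,65535,65529,4)
  step pc=4: xori  $r2, $r3, 9  regs=(0,10,65526,65535,65529,4)
  step pc=5: beq  $r5, $r4, L9  cond=F  regs=(0,10,65526,65535,65529,4)
  step pc=6: nor  $r5, $r2, $r1  regs=(0,10,65526,65535,65529,1)
  step pc=7: xori  $r2, $r0, 13  regs=(0,10,13,65535,65529,1)
  step pc=8: slt  $r4, $r2, $r0  regs=(0,10,13,65535,0,1)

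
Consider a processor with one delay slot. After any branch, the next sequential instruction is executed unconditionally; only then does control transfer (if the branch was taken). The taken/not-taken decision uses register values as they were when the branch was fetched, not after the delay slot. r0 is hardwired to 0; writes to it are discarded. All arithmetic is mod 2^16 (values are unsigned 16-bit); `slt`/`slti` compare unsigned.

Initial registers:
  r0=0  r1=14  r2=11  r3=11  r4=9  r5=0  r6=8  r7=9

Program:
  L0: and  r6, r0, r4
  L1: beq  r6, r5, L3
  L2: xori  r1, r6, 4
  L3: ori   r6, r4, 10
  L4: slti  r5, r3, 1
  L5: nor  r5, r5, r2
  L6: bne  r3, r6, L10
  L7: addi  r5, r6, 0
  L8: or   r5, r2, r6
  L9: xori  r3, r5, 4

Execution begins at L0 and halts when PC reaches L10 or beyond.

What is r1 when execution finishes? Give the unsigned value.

#0 and  r6, r0, r4 ; 0/14/11/11/9/0/0/9
#1 beq  r6, r5, L3 ; 0/14/11/11/9/0/0/9 ; →target
#2 xori  r1, r6, 4 ; 0/4/11/11/9/0/0/9
#3 ori   r6, r4, 10 ; 0/4/11/11/9/0/11/9
#4 slti  r5, r3, 1 ; 0/4/11/11/9/0/11/9
#5 nor  r5, r5, r2 ; 0/4/11/11/9/65524/11/9
#6 bne  r3, r6, L10 ; 0/4/11/11/9/65524/11/9 ; →fallthru
#7 addi  r5, r6, 0 ; 0/4/11/11/9/11/11/9
#8 or   r5, r2, r6 ; 0/4/11/11/9/11/11/9
#9 xori  r3, r5, 4 ; 0/4/11/15/9/11/11/9

4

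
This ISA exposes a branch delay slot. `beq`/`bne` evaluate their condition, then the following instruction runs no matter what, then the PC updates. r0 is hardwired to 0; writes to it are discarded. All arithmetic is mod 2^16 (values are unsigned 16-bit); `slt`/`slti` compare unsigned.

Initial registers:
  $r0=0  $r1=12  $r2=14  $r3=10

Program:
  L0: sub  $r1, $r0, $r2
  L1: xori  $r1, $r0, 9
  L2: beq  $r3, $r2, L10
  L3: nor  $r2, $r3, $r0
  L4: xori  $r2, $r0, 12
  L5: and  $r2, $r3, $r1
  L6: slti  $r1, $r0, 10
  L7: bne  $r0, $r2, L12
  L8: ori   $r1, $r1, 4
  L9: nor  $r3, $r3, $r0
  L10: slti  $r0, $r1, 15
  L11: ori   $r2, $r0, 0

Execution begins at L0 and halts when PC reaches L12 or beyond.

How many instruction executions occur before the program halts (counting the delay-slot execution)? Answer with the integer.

9

PC=0  sub  $r1, $r0, $r2     | $r0=0 $r1=65522 $r2=14 $r3=10
PC=1  xori  $r1, $r0, 9      | $r0=0 $r1=9 $r2=14 $r3=10
PC=2  beq  $r3, $r2, L10     | $r0=0 $r1=9 $r2=14 $r3=10  [not taken]
PC=3  nor  $r2, $r3, $r0     | $r0=0 $r1=9 $r2=65525 $r3=10
PC=4  xori  $r2, $r0, 12     | $r0=0 $r1=9 $r2=12 $r3=10
PC=5  and  $r2, $r3, $r1     | $r0=0 $r1=9 $r2=8 $r3=10
PC=6  slti  $r1, $r0, 10     | $r0=0 $r1=1 $r2=8 $r3=10
PC=7  bne  $r0, $r2, L12     | $r0=0 $r1=1 $r2=8 $r3=10  [TAKEN]
PC=8  ori   $r1, $r1, 4      | $r0=0 $r1=5 $r2=8 $r3=10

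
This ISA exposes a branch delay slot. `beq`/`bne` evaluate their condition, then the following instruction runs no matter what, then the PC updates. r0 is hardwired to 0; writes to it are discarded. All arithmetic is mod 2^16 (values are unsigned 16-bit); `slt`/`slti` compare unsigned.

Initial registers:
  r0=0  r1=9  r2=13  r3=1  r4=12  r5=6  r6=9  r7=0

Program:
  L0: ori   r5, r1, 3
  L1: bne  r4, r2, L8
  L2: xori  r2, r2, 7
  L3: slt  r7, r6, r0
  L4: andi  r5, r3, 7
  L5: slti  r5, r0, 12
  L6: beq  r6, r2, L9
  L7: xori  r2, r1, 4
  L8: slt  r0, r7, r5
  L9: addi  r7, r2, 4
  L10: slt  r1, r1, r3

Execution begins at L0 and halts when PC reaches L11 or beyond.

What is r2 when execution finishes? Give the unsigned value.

#0 ori   r5, r1, 3 ; 0/9/13/1/12/11/9/0
#1 bne  r4, r2, L8 ; 0/9/13/1/12/11/9/0 ; →target
#2 xori  r2, r2, 7 ; 0/9/10/1/12/11/9/0
#8 slt  r0, r7, r5 ; 0/9/10/1/12/11/9/0
#9 addi  r7, r2, 4 ; 0/9/10/1/12/11/9/14
#10 slt  r1, r1, r3 ; 0/0/10/1/12/11/9/14

10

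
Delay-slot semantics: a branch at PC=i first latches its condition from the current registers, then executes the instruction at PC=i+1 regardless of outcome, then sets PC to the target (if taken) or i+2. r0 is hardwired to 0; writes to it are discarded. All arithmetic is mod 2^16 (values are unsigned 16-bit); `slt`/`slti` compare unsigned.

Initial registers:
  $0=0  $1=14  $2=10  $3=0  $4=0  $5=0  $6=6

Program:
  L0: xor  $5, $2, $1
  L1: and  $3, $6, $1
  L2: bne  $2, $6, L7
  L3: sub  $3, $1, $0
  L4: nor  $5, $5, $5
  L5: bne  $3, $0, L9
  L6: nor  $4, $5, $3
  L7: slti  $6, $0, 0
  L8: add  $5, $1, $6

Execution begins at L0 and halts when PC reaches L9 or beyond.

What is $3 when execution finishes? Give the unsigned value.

[0] xor  $5, $2, $1  →  {$0:0, $1:14, $2:10, $3:0, $4:0, $5:4, $6:6}
[1] and  $3, $6, $1  →  {$0:0, $1:14, $2:10, $3:6, $4:0, $5:4, $6:6}
[2] bne  $2, $6, L7  →  {$0:0, $1:14, $2:10, $3:6, $4:0, $5:4, $6:6}  ⟨branch taken⟩
[3] sub  $3, $1, $0  →  {$0:0, $1:14, $2:10, $3:14, $4:0, $5:4, $6:6}
[7] slti  $6, $0, 0  →  {$0:0, $1:14, $2:10, $3:14, $4:0, $5:4, $6:0}
[8] add  $5, $1, $6  →  {$0:0, $1:14, $2:10, $3:14, $4:0, $5:14, $6:0}

14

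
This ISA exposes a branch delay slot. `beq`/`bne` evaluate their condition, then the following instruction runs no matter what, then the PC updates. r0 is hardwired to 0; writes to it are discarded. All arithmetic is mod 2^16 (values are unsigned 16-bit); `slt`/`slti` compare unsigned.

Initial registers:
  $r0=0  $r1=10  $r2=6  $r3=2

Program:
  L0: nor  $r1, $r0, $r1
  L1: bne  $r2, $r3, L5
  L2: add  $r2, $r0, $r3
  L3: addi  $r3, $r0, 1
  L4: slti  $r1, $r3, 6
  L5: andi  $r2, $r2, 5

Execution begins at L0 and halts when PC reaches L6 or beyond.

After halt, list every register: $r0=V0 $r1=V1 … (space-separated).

$r0=0 $r1=65525 $r2=0 $r3=2

[0] nor  $r1, $r0, $r1  →  {$r0:0, $r1:65525, $r2:6, $r3:2}
[1] bne  $r2, $r3, L5  →  {$r0:0, $r1:65525, $r2:6, $r3:2}  ⟨branch taken⟩
[2] add  $r2, $r0, $r3  →  {$r0:0, $r1:65525, $r2:2, $r3:2}
[5] andi  $r2, $r2, 5  →  {$r0:0, $r1:65525, $r2:0, $r3:2}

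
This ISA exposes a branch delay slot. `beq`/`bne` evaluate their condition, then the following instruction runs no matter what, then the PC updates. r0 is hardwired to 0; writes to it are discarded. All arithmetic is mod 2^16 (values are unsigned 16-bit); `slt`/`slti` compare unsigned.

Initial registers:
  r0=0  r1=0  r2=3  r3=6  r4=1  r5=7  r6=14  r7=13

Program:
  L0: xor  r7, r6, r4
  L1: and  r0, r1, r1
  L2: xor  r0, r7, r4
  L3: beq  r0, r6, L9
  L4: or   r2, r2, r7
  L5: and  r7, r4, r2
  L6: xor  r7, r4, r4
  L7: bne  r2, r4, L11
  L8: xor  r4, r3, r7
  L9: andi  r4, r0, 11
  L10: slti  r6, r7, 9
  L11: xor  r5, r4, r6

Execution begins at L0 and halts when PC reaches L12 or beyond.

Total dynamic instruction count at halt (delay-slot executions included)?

  step pc=0: xor  r7, r6, r4  regs=(0,0,3,6,1,7,14,15)
  step pc=1: and  r0, r1, r1  regs=(0,0,3,6,1,7,14,15)
  step pc=2: xor  r0, r7, r4  regs=(0,0,3,6,1,7,14,15)
  step pc=3: beq  r0, r6, L9  cond=F  regs=(0,0,3,6,1,7,14,15)
  step pc=4: or   r2, r2, r7  regs=(0,0,15,6,1,7,14,15)
  step pc=5: and  r7, r4, r2  regs=(0,0,15,6,1,7,14,1)
  step pc=6: xor  r7, r4, r4  regs=(0,0,15,6,1,7,14,0)
  step pc=7: bne  r2, r4, L11  cond=T  regs=(0,0,15,6,1,7,14,0)
  step pc=8: xor  r4, r3, r7  regs=(0,0,15,6,6,7,14,0)
  step pc=11: xor  r5, r4, r6  regs=(0,0,15,6,6,8,14,0)

10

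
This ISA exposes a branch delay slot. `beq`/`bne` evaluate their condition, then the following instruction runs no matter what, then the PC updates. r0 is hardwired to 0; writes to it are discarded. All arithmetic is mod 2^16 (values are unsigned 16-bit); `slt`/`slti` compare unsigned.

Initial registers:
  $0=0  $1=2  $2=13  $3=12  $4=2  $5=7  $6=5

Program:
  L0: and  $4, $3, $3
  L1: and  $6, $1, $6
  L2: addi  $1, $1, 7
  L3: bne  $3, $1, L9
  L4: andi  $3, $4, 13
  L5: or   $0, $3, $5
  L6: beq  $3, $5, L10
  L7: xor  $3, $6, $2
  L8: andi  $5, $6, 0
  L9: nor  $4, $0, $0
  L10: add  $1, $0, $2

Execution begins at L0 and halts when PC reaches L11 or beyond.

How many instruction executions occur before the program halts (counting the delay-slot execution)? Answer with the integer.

7

#0 and  $4, $3, $3 ; 0/2/13/12/12/7/5
#1 and  $6, $1, $6 ; 0/2/13/12/12/7/0
#2 addi  $1, $1, 7 ; 0/9/13/12/12/7/0
#3 bne  $3, $1, L9 ; 0/9/13/12/12/7/0 ; →target
#4 andi  $3, $4, 13 ; 0/9/13/12/12/7/0
#9 nor  $4, $0, $0 ; 0/9/13/12/65535/7/0
#10 add  $1, $0, $2 ; 0/13/13/12/65535/7/0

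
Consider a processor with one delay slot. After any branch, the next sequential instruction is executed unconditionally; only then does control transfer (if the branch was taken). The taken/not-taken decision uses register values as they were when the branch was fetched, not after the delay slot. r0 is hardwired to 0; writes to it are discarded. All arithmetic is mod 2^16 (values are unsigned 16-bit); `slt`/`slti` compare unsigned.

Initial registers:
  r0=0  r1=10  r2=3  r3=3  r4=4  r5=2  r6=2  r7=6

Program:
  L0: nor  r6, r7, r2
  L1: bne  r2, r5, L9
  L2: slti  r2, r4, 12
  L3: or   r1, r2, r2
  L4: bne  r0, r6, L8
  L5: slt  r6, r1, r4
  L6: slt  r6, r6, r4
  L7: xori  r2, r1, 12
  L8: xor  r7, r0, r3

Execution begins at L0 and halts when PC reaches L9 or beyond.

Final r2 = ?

1

  step pc=0: nor  r6, r7, r2  regs=(0,10,3,3,4,2,65528,6)
  step pc=1: bne  r2, r5, L9  cond=T  regs=(0,10,3,3,4,2,65528,6)
  step pc=2: slti  r2, r4, 12  regs=(0,10,1,3,4,2,65528,6)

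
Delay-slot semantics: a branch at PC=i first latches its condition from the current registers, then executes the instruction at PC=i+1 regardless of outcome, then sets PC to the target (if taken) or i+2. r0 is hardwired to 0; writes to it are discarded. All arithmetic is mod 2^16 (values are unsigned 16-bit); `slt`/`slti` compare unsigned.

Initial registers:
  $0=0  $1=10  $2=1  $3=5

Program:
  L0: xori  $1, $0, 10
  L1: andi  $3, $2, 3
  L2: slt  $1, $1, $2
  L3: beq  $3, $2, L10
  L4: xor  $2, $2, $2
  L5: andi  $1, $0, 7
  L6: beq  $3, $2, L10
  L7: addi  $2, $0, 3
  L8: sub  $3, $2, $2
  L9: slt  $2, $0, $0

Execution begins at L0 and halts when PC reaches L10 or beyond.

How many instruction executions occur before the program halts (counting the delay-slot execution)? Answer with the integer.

5

  step pc=0: xori  $1, $0, 10  regs=(0,10,1,5)
  step pc=1: andi  $3, $2, 3  regs=(0,10,1,1)
  step pc=2: slt  $1, $1, $2  regs=(0,0,1,1)
  step pc=3: beq  $3, $2, L10  cond=T  regs=(0,0,1,1)
  step pc=4: xor  $2, $2, $2  regs=(0,0,0,1)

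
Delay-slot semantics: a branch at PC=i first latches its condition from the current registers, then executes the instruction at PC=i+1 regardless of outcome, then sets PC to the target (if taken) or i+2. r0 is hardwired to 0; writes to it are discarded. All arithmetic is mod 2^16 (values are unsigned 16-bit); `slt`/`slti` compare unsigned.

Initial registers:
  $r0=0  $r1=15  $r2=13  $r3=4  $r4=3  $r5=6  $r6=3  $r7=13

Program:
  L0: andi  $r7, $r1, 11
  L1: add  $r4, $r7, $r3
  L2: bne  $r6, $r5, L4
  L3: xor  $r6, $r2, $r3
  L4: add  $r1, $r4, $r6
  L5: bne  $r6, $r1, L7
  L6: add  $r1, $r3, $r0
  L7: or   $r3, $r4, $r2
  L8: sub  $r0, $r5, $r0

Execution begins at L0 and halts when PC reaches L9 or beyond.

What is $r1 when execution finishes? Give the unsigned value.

4

#0 andi  $r7, $r1, 11 ; 0/15/13/4/3/6/3/11
#1 add  $r4, $r7, $r3 ; 0/15/13/4/15/6/3/11
#2 bne  $r6, $r5, L4 ; 0/15/13/4/15/6/3/11 ; →target
#3 xor  $r6, $r2, $r3 ; 0/15/13/4/15/6/9/11
#4 add  $r1, $r4, $r6 ; 0/24/13/4/15/6/9/11
#5 bne  $r6, $r1, L7 ; 0/24/13/4/15/6/9/11 ; →target
#6 add  $r1, $r3, $r0 ; 0/4/13/4/15/6/9/11
#7 or   $r3, $r4, $r2 ; 0/4/13/15/15/6/9/11
#8 sub  $r0, $r5, $r0 ; 0/4/13/15/15/6/9/11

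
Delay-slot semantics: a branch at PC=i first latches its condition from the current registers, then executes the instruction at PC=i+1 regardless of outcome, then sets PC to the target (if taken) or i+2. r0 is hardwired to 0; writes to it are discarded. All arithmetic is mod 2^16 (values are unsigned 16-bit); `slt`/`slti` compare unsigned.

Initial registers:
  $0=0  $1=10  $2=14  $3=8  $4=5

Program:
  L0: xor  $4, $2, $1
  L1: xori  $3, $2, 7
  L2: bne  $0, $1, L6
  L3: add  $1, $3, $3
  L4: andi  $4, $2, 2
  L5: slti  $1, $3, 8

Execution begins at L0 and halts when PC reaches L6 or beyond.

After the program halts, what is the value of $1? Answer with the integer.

[0] xor  $4, $2, $1  →  {$0:0, $1:10, $2:14, $3:8, $4:4}
[1] xori  $3, $2, 7  →  {$0:0, $1:10, $2:14, $3:9, $4:4}
[2] bne  $0, $1, L6  →  {$0:0, $1:10, $2:14, $3:9, $4:4}  ⟨branch taken⟩
[3] add  $1, $3, $3  →  {$0:0, $1:18, $2:14, $3:9, $4:4}

18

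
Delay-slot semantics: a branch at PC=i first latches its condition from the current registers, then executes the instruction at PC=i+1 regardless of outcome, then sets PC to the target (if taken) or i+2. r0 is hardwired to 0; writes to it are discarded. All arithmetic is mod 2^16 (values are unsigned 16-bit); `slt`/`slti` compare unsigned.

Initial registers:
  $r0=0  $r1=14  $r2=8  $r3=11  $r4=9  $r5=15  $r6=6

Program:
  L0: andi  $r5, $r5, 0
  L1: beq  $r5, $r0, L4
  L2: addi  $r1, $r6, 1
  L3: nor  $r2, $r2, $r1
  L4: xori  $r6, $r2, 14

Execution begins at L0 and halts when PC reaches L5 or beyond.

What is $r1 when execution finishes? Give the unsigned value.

PC=0  andi  $r5, $r5, 0      | $r0=0 $r1=14 $r2=8 $r3=11 $r4=9 $r5=0 $r6=6
PC=1  beq  $r5, $r0, L4      | $r0=0 $r1=14 $r2=8 $r3=11 $r4=9 $r5=0 $r6=6  [TAKEN]
PC=2  addi  $r1, $r6, 1      | $r0=0 $r1=7 $r2=8 $r3=11 $r4=9 $r5=0 $r6=6
PC=4  xori  $r6, $r2, 14     | $r0=0 $r1=7 $r2=8 $r3=11 $r4=9 $r5=0 $r6=6

7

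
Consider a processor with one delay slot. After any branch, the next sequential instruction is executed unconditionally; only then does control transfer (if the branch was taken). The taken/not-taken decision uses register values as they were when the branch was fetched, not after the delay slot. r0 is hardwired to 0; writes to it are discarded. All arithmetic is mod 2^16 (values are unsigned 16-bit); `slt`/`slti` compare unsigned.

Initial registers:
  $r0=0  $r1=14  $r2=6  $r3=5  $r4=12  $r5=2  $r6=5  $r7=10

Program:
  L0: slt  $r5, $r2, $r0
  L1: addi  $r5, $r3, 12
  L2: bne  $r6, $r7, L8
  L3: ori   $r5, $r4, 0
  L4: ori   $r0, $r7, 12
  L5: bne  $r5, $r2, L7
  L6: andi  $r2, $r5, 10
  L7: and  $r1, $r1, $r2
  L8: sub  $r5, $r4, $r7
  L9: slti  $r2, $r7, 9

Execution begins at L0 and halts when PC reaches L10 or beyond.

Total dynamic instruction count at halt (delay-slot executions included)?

6

PC=0  slt  $r5, $r2, $r0     | $r0=0 $r1=14 $r2=6 $r3=5 $r4=12 $r5=0 $r6=5 $r7=10
PC=1  addi  $r5, $r3, 12     | $r0=0 $r1=14 $r2=6 $r3=5 $r4=12 $r5=17 $r6=5 $r7=10
PC=2  bne  $r6, $r7, L8      | $r0=0 $r1=14 $r2=6 $r3=5 $r4=12 $r5=17 $r6=5 $r7=10  [TAKEN]
PC=3  ori   $r5, $r4, 0      | $r0=0 $r1=14 $r2=6 $r3=5 $r4=12 $r5=12 $r6=5 $r7=10
PC=8  sub  $r5, $r4, $r7     | $r0=0 $r1=14 $r2=6 $r3=5 $r4=12 $r5=2 $r6=5 $r7=10
PC=9  slti  $r2, $r7, 9      | $r0=0 $r1=14 $r2=0 $r3=5 $r4=12 $r5=2 $r6=5 $r7=10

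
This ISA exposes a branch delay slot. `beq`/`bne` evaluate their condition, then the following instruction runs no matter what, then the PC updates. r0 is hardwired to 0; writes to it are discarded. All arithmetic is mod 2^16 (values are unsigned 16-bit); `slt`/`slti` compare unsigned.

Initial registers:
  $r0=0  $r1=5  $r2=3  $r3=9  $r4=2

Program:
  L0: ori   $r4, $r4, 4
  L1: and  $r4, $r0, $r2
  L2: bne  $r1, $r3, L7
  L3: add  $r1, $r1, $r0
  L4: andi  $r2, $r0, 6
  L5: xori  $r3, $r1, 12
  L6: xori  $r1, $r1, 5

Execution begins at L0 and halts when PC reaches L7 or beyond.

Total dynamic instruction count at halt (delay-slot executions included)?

4

#0 ori   $r4, $r4, 4 ; 0/5/3/9/6
#1 and  $r4, $r0, $r2 ; 0/5/3/9/0
#2 bne  $r1, $r3, L7 ; 0/5/3/9/0 ; →target
#3 add  $r1, $r1, $r0 ; 0/5/3/9/0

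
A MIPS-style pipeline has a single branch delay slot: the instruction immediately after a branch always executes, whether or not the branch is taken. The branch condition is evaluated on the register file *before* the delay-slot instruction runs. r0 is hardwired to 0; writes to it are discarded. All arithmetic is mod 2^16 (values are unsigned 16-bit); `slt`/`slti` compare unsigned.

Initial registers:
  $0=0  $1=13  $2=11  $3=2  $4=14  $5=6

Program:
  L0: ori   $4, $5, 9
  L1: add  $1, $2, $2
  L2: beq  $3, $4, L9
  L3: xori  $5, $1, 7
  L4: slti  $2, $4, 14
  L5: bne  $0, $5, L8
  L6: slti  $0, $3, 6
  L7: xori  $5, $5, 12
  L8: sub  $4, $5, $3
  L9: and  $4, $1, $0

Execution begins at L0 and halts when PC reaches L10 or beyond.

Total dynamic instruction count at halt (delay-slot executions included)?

  step pc=0: ori   $4, $5, 9  regs=(0,13,11,2,15,6)
  step pc=1: add  $1, $2, $2  regs=(0,22,11,2,15,6)
  step pc=2: beq  $3, $4, L9  cond=F  regs=(0,22,11,2,15,6)
  step pc=3: xori  $5, $1, 7  regs=(0,22,11,2,15,17)
  step pc=4: slti  $2, $4, 14  regs=(0,22,0,2,15,17)
  step pc=5: bne  $0, $5, L8  cond=T  regs=(0,22,0,2,15,17)
  step pc=6: slti  $0, $3, 6  regs=(0,22,0,2,15,17)
  step pc=8: sub  $4, $5, $3  regs=(0,22,0,2,15,17)
  step pc=9: and  $4, $1, $0  regs=(0,22,0,2,0,17)

9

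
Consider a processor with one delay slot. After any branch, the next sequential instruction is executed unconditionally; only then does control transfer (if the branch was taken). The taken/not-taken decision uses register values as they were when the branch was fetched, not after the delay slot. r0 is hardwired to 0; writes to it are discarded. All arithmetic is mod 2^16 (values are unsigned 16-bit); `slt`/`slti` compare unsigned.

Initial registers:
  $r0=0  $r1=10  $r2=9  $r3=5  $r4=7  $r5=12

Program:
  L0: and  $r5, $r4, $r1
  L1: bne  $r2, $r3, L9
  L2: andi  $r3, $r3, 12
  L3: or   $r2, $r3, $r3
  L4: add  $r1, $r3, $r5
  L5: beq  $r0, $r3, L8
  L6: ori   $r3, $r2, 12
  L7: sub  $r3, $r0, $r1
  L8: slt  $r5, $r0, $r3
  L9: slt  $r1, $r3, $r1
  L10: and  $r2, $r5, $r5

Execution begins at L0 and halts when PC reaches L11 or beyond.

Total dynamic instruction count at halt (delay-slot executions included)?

5

  step pc=0: and  $r5, $r4, $r1  regs=(0,10,9,5,7,2)
  step pc=1: bne  $r2, $r3, L9  cond=T  regs=(0,10,9,5,7,2)
  step pc=2: andi  $r3, $r3, 12  regs=(0,10,9,4,7,2)
  step pc=9: slt  $r1, $r3, $r1  regs=(0,1,9,4,7,2)
  step pc=10: and  $r2, $r5, $r5  regs=(0,1,2,4,7,2)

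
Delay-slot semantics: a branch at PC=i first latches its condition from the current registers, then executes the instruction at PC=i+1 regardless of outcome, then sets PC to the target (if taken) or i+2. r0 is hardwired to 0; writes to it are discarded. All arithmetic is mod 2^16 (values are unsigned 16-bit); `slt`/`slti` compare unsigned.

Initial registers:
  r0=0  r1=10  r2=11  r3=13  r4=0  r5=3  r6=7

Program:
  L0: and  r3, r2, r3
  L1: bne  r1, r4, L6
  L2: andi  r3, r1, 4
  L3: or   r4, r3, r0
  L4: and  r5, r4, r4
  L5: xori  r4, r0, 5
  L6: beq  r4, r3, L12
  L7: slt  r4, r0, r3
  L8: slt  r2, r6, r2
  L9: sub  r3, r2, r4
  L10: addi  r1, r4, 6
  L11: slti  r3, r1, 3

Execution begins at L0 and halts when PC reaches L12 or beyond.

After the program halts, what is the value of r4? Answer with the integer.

0

#0 and  r3, r2, r3 ; 0/10/11/9/0/3/7
#1 bne  r1, r4, L6 ; 0/10/11/9/0/3/7 ; →target
#2 andi  r3, r1, 4 ; 0/10/11/0/0/3/7
#6 beq  r4, r3, L12 ; 0/10/11/0/0/3/7 ; →target
#7 slt  r4, r0, r3 ; 0/10/11/0/0/3/7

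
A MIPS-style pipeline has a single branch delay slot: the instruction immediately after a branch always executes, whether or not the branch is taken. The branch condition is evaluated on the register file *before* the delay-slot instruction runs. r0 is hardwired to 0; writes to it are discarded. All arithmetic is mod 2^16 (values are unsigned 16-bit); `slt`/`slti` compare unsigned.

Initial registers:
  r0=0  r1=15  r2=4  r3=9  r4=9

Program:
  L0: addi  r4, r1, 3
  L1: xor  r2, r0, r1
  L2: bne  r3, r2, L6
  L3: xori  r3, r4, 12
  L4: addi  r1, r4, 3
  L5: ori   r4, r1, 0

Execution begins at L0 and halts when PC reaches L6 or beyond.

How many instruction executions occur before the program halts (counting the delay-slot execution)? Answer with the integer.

#0 addi  r4, r1, 3 ; 0/15/4/9/18
#1 xor  r2, r0, r1 ; 0/15/15/9/18
#2 bne  r3, r2, L6 ; 0/15/15/9/18 ; →target
#3 xori  r3, r4, 12 ; 0/15/15/30/18

4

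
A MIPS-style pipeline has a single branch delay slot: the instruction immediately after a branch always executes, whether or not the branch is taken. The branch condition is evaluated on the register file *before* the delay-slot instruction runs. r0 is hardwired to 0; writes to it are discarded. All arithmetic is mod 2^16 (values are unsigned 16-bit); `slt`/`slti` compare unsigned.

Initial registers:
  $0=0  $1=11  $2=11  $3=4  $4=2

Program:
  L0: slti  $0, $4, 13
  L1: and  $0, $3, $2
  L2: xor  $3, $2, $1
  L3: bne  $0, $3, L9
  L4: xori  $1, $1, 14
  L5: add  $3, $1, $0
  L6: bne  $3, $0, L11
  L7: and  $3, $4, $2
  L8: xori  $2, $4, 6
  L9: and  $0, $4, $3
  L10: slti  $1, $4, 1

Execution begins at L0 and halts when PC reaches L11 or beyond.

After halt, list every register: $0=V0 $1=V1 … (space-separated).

#0 slti  $0, $4, 13 ; 0/11/11/4/2
#1 and  $0, $3, $2 ; 0/11/11/4/2
#2 xor  $3, $2, $1 ; 0/11/11/0/2
#3 bne  $0, $3, L9 ; 0/11/11/0/2 ; →fallthru
#4 xori  $1, $1, 14 ; 0/5/11/0/2
#5 add  $3, $1, $0 ; 0/5/11/5/2
#6 bne  $3, $0, L11 ; 0/5/11/5/2 ; →target
#7 and  $3, $4, $2 ; 0/5/11/2/2

$0=0 $1=5 $2=11 $3=2 $4=2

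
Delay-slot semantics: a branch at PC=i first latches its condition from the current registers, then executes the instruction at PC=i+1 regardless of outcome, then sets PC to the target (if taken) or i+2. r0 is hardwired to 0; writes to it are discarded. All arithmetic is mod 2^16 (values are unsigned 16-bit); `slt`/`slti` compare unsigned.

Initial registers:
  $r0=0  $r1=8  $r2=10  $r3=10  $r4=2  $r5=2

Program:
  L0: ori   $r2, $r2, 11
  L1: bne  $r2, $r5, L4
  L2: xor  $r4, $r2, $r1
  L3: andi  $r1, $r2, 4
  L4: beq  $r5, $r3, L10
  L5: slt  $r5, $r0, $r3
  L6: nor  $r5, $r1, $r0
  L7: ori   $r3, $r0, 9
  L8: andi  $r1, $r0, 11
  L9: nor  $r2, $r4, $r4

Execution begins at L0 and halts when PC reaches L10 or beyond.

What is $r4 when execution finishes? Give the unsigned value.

#0 ori   $r2, $r2, 11 ; 0/8/11/10/2/2
#1 bne  $r2, $r5, L4 ; 0/8/11/10/2/2 ; →target
#2 xor  $r4, $r2, $r1 ; 0/8/11/10/3/2
#4 beq  $r5, $r3, L10 ; 0/8/11/10/3/2 ; →fallthru
#5 slt  $r5, $r0, $r3 ; 0/8/11/10/3/1
#6 nor  $r5, $r1, $r0 ; 0/8/11/10/3/65527
#7 ori   $r3, $r0, 9 ; 0/8/11/9/3/65527
#8 andi  $r1, $r0, 11 ; 0/0/11/9/3/65527
#9 nor  $r2, $r4, $r4 ; 0/0/65532/9/3/65527

3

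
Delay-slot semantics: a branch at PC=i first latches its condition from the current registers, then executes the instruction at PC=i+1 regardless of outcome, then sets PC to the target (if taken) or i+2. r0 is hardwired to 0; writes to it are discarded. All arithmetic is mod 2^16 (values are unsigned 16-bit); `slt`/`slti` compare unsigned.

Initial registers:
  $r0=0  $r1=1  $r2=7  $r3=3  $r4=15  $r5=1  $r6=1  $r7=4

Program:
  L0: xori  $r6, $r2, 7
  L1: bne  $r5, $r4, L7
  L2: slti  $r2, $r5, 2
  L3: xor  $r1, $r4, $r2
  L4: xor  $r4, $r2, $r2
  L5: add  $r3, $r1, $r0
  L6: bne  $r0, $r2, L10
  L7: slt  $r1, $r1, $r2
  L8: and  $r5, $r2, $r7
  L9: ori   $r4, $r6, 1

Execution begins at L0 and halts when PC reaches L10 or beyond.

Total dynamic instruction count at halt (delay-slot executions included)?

6

#0 xori  $r6, $r2, 7 ; 0/1/7/3/15/1/0/4
#1 bne  $r5, $r4, L7 ; 0/1/7/3/15/1/0/4 ; →target
#2 slti  $r2, $r5, 2 ; 0/1/1/3/15/1/0/4
#7 slt  $r1, $r1, $r2 ; 0/0/1/3/15/1/0/4
#8 and  $r5, $r2, $r7 ; 0/0/1/3/15/0/0/4
#9 ori   $r4, $r6, 1 ; 0/0/1/3/1/0/0/4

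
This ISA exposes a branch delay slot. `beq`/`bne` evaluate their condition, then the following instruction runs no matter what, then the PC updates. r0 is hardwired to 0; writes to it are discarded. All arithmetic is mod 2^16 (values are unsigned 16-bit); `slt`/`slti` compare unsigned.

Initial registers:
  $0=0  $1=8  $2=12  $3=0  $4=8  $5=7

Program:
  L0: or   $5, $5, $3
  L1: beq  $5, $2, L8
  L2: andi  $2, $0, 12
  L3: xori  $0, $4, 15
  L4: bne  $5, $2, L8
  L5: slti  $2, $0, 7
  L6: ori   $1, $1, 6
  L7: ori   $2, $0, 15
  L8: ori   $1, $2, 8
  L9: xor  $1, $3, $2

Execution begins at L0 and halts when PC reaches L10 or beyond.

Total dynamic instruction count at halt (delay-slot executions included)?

8

PC=0  or   $5, $5, $3        | $0=0 $1=8 $2=12 $3=0 $4=8 $5=7
PC=1  beq  $5, $2, L8        | $0=0 $1=8 $2=12 $3=0 $4=8 $5=7  [not taken]
PC=2  andi  $2, $0, 12       | $0=0 $1=8 $2=0 $3=0 $4=8 $5=7
PC=3  xori  $0, $4, 15       | $0=0 $1=8 $2=0 $3=0 $4=8 $5=7
PC=4  bne  $5, $2, L8        | $0=0 $1=8 $2=0 $3=0 $4=8 $5=7  [TAKEN]
PC=5  slti  $2, $0, 7        | $0=0 $1=8 $2=1 $3=0 $4=8 $5=7
PC=8  ori   $1, $2, 8        | $0=0 $1=9 $2=1 $3=0 $4=8 $5=7
PC=9  xor  $1, $3, $2        | $0=0 $1=1 $2=1 $3=0 $4=8 $5=7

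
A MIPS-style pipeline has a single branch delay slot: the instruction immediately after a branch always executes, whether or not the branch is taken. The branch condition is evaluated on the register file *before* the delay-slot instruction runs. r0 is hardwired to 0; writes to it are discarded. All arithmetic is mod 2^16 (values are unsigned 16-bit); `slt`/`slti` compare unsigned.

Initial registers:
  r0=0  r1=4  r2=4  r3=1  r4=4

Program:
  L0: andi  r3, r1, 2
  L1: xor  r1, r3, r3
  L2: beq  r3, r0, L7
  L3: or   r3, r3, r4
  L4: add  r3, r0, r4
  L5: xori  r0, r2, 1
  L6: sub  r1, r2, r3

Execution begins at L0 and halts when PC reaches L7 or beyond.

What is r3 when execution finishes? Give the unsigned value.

  step pc=0: andi  r3, r1, 2  regs=(0,4,4,0,4)
  step pc=1: xor  r1, r3, r3  regs=(0,0,4,0,4)
  step pc=2: beq  r3, r0, L7  cond=T  regs=(0,0,4,0,4)
  step pc=3: or   r3, r3, r4  regs=(0,0,4,4,4)

4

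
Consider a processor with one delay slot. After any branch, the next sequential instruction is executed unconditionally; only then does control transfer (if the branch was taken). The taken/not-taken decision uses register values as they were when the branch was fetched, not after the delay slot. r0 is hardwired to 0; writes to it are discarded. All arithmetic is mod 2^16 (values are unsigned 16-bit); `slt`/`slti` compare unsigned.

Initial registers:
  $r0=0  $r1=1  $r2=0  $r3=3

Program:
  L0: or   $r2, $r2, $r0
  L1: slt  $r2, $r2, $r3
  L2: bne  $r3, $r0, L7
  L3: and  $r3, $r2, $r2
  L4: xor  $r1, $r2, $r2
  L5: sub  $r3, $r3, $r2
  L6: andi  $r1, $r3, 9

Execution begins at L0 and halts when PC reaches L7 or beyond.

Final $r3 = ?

  step pc=0: or   $r2, $r2, $r0  regs=(0,1,0,3)
  step pc=1: slt  $r2, $r2, $r3  regs=(0,1,1,3)
  step pc=2: bne  $r3, $r0, L7  cond=T  regs=(0,1,1,3)
  step pc=3: and  $r3, $r2, $r2  regs=(0,1,1,1)

1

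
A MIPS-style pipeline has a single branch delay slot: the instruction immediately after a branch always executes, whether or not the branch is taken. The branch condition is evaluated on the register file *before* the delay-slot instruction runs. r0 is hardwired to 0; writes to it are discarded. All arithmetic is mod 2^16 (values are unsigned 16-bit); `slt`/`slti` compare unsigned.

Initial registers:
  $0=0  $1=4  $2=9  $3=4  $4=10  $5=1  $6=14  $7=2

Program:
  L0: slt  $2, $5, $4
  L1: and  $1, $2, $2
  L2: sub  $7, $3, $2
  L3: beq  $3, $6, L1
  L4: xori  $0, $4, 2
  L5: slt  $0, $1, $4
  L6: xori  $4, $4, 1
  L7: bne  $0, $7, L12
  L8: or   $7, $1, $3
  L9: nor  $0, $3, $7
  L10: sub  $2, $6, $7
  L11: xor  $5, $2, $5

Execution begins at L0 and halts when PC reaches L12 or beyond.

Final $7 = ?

5

  step pc=0: slt  $2, $5, $4  regs=(0,4,1,4,10,1,14,2)
  step pc=1: and  $1, $2, $2  regs=(0,1,1,4,10,1,14,2)
  step pc=2: sub  $7, $3, $2  regs=(0,1,1,4,10,1,14,3)
  step pc=3: beq  $3, $6, L1  cond=F  regs=(0,1,1,4,10,1,14,3)
  step pc=4: xori  $0, $4, 2  regs=(0,1,1,4,10,1,14,3)
  step pc=5: slt  $0, $1, $4  regs=(0,1,1,4,10,1,14,3)
  step pc=6: xori  $4, $4, 1  regs=(0,1,1,4,11,1,14,3)
  step pc=7: bne  $0, $7, L12  cond=T  regs=(0,1,1,4,11,1,14,3)
  step pc=8: or   $7, $1, $3  regs=(0,1,1,4,11,1,14,5)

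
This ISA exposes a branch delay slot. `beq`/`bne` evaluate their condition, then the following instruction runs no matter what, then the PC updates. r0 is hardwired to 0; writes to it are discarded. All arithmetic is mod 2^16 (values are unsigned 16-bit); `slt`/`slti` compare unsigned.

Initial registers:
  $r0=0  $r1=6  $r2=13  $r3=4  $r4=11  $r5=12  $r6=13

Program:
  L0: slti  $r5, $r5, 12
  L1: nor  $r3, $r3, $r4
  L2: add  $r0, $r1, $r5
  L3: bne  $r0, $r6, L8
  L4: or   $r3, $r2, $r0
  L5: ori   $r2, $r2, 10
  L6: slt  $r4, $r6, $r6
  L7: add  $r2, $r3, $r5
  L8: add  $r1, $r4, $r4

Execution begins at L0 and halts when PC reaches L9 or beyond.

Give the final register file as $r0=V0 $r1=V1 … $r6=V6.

$r0=0 $r1=22 $r2=13 $r3=13 $r4=11 $r5=0 $r6=13

PC=0  slti  $r5, $r5, 12     | $r0=0 $r1=6 $r2=13 $r3=4 $r4=11 $r5=0 $r6=13
PC=1  nor  $r3, $r3, $r4     | $r0=0 $r1=6 $r2=13 $r3=65520 $r4=11 $r5=0 $r6=13
PC=2  add  $r0, $r1, $r5     | $r0=0 $r1=6 $r2=13 $r3=65520 $r4=11 $r5=0 $r6=13
PC=3  bne  $r0, $r6, L8      | $r0=0 $r1=6 $r2=13 $r3=65520 $r4=11 $r5=0 $r6=13  [TAKEN]
PC=4  or   $r3, $r2, $r0     | $r0=0 $r1=6 $r2=13 $r3=13 $r4=11 $r5=0 $r6=13
PC=8  add  $r1, $r4, $r4     | $r0=0 $r1=22 $r2=13 $r3=13 $r4=11 $r5=0 $r6=13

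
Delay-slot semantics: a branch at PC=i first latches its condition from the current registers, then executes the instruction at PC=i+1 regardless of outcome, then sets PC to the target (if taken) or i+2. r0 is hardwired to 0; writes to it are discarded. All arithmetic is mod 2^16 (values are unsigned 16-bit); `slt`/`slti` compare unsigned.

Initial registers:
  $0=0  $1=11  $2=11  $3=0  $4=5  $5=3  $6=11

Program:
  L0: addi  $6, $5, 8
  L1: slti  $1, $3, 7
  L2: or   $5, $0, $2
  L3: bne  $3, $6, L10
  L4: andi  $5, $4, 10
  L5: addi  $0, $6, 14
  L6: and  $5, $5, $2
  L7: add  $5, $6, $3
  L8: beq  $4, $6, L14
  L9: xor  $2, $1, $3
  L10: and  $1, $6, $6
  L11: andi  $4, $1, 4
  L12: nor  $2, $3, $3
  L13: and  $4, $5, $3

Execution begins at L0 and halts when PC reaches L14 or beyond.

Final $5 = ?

0

  step pc=0: addi  $6, $5, 8  regs=(0,11,11,0,5,3,11)
  step pc=1: slti  $1, $3, 7  regs=(0,1,11,0,5,3,11)
  step pc=2: or   $5, $0, $2  regs=(0,1,11,0,5,11,11)
  step pc=3: bne  $3, $6, L10  cond=T  regs=(0,1,11,0,5,11,11)
  step pc=4: andi  $5, $4, 10  regs=(0,1,11,0,5,0,11)
  step pc=10: and  $1, $6, $6  regs=(0,11,11,0,5,0,11)
  step pc=11: andi  $4, $1, 4  regs=(0,11,11,0,0,0,11)
  step pc=12: nor  $2, $3, $3  regs=(0,11,65535,0,0,0,11)
  step pc=13: and  $4, $5, $3  regs=(0,11,65535,0,0,0,11)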